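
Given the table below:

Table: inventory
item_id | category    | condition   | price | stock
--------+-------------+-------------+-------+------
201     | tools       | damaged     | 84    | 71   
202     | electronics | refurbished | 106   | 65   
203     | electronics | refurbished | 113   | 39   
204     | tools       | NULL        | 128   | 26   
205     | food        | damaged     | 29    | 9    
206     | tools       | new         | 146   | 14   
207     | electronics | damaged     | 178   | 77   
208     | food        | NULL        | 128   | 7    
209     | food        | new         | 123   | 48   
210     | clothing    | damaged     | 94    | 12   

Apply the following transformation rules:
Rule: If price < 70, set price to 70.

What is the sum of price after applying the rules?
1170

Step 1: 1 records have price < 70
Step 2: These records originally summed to 29
Step 3: After setting to minimum: 1 × 70 = 70
Step 4: Unaffected records sum: 1100
Step 5: Final sum = 70 + 1100 = 1170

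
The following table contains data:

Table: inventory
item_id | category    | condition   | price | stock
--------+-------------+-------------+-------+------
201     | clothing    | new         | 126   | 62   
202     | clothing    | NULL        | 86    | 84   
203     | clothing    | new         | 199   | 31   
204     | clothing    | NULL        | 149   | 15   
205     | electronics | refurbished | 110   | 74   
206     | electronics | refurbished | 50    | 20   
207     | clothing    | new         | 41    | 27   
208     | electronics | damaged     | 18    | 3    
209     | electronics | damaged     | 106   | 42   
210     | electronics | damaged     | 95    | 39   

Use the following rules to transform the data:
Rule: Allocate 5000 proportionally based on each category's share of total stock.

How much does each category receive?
clothing: 2758.19, electronics: 2241.81

Step 1: Calculate total stock = 397
Step 2: Calculate each category's proportion:
  clothing: 219/397 = 55.16% → 2758.19
  electronics: 178/397 = 44.84% → 2241.81
Step 3: Verify: sum of allocations ≈ 5000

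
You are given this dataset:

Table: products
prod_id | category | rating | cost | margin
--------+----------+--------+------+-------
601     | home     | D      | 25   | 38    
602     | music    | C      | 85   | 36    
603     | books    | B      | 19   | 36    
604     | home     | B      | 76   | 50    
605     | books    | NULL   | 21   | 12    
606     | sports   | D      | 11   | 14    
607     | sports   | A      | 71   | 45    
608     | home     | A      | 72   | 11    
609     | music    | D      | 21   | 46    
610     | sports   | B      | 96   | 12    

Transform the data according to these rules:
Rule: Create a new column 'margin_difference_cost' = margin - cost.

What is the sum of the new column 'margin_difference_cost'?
-197

Step 1: For each record, compute margin - cost
Example calculations:
  38 - 25 = 13
  36 - 85 = -49
  36 - 19 = 17
  ...
Step 2: Sum all derived values
Step 3: Total = -197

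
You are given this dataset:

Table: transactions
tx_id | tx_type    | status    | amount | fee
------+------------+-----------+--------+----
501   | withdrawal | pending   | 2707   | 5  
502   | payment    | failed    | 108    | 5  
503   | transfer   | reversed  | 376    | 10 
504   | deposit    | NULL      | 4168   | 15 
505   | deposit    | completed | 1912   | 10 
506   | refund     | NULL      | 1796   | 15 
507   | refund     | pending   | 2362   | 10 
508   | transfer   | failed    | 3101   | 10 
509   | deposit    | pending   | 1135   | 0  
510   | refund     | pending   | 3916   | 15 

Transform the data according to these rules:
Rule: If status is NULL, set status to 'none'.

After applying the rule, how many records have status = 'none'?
2

Step 1: Count records where status IS NULL
Step 2: Found 2 records with NULL status
Step 3: These records will have status set to 'none'
Step 4: Records already having status = 'none': 0
Step 5: Answer: 2 + 0 = 2 records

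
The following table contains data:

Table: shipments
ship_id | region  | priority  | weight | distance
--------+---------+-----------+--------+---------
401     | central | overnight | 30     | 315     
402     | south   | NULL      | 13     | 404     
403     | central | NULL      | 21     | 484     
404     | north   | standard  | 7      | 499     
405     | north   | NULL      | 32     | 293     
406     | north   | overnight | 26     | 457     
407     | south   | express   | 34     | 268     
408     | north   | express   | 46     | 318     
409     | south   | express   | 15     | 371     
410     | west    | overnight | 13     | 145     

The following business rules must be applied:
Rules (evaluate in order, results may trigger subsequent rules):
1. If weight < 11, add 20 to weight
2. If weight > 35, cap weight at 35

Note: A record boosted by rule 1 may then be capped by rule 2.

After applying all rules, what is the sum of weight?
246

Step 1: Apply rule 1 to records with weight < 11
  - 1 records get bonus of 20
  - Of these, 0 records then exceed 35 and get capped
Step 2: Apply rule 2 to records with weight > 35
  - 1 records (original) are capped
Step 3: Calculate final sum = 246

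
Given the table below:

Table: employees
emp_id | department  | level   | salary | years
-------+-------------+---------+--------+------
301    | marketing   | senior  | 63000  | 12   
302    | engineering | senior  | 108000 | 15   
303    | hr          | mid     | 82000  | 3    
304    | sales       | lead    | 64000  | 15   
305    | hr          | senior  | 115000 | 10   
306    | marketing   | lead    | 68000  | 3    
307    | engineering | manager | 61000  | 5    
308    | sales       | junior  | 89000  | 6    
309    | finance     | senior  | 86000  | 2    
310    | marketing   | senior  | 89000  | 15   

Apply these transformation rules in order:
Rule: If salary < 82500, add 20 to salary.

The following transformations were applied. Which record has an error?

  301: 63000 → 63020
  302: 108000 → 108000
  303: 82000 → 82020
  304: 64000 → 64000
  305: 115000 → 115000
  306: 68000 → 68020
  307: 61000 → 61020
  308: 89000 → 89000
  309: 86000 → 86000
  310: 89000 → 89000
Record 304 has an error. The correct transformed value should be 64020, not 64000.

Step 1: Check each record against the rule
Step 2: Record 304 has salary = 64000
Step 3: Since 64000 < 82500, the bonus should have been applied
Step 4: Correct value = 64020, but claimed value = 64000
Conclusion: Record 304 has the error.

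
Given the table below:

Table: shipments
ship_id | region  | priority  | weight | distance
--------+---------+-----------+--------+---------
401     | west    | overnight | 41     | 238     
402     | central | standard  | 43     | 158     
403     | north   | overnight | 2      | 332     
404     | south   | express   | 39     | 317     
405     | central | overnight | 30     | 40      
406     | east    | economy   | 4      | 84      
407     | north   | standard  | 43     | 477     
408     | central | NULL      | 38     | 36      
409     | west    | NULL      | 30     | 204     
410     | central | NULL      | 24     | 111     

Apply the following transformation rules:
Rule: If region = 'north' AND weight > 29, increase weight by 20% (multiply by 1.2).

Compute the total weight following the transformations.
302.6

Step 1: Find records where region = 'north' AND weight > 29
Step 2: 1 records match, summing to 43
Step 3: After multiplier: 43 × 1.2 = 51.6
Step 4: Unaffected records sum: 251
Step 5: Final sum = 51.6 + 251 = 302.6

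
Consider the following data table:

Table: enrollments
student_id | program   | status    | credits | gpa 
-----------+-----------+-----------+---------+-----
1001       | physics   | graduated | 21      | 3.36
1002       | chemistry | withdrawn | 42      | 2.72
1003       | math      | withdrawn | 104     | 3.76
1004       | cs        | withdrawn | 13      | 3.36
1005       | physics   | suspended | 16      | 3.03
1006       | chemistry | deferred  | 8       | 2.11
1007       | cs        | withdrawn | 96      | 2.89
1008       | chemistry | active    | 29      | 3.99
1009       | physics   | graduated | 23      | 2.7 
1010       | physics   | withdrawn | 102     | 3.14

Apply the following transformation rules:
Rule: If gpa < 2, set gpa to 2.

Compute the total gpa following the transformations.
31.06

Step 1: 0 records have gpa < 2
Step 2: These records originally summed to 0
Step 3: After setting to minimum: 0 × 2 = 0
Step 4: Unaffected records sum: 31.06
Step 5: Final sum = 0 + 31.06 = 31.06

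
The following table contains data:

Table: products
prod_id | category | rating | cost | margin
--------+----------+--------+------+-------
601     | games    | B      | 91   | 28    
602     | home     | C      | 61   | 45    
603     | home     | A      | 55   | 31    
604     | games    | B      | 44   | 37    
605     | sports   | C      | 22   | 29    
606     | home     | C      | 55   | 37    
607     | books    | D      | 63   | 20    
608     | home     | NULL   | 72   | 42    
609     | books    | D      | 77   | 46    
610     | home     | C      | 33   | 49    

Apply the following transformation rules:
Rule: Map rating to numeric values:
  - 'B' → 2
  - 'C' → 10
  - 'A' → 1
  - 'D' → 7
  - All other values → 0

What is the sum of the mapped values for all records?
59

Step 1: Apply mapping to each record
Step 2: Count by status:
  'B': 2 records × 2 = 4
  'C': 4 records × 10 = 40
  'A': 1 records × 1 = 1
  'D': 2 records × 7 = 14
Step 3: Sum all mapped values = 59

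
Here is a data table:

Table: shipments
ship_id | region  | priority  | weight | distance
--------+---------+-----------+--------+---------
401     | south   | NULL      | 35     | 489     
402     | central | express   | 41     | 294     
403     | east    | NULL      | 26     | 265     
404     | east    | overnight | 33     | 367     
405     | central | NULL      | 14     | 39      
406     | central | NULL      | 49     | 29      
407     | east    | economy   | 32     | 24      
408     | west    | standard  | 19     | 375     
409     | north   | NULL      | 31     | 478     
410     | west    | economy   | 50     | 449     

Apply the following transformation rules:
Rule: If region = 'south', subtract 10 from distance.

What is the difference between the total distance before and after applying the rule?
10

Step 1: Original sum of distance = 2809
Step 2: 1 records have region = 'south'
Step 3: Each affected record changes by -10
Step 4: Total change = 1 × -10 = -10
Step 5: New sum = 2809 + -10 = 2799
Step 6: Difference = |2799 - 2809| = 10
        (Sum decreased by 10)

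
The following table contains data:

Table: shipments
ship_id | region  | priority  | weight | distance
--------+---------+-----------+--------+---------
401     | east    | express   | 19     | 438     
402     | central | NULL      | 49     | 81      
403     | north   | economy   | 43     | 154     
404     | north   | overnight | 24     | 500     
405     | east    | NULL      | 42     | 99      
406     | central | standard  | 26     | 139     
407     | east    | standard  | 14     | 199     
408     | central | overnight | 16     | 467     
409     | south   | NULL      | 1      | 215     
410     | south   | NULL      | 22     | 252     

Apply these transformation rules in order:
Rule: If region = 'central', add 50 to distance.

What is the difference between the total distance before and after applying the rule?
150

Step 1: Original sum of distance = 2544
Step 2: 3 records have region = 'central'
Step 3: Each affected record changes by 50
Step 4: Total change = 3 × 50 = 150
Step 5: New sum = 2544 + 150 = 2694
Step 6: Difference = |2694 - 2544| = 150
        (Sum increased by 150)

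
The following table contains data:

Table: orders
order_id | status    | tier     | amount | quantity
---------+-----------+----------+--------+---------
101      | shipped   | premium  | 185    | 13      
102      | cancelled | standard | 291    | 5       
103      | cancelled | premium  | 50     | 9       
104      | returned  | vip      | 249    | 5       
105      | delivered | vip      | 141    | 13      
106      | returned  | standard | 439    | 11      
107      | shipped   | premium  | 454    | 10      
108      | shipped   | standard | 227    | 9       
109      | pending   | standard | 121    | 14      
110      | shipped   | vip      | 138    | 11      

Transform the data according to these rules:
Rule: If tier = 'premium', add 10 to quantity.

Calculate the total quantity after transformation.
130

Step 1: Count records where tier = 'premium': 3
Step 2: Total bonus added: 3 × 10 = 30
Step 3: Original sum of quantity: 100
Step 4: Final sum = 100 + 30 = 130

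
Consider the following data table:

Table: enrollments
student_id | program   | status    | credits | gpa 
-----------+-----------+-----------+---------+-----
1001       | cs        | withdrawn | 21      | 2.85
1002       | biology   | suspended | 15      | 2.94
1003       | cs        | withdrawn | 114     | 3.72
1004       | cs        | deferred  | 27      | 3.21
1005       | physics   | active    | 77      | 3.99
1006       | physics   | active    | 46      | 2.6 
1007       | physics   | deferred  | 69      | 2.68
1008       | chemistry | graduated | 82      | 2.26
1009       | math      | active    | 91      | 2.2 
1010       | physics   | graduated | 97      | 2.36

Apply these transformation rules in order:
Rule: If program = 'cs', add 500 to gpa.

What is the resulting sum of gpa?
1528.81

Step 1: Count records where program = 'cs': 3
Step 2: Total bonus added: 3 × 500 = 1500
Step 3: Original sum of gpa: 28.81
Step 4: Final sum = 28.81 + 1500 = 1528.81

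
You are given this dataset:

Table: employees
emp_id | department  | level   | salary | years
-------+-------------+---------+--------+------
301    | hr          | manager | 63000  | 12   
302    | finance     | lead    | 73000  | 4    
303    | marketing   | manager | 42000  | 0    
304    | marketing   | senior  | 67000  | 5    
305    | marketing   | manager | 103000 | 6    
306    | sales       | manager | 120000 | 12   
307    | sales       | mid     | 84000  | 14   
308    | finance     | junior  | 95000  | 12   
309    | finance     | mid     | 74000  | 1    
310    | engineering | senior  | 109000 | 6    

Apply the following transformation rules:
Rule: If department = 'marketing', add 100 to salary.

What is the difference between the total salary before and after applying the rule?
300

Step 1: Original sum of salary = 830000
Step 2: 3 records have department = 'marketing'
Step 3: Each affected record changes by 100
Step 4: Total change = 3 × 100 = 300
Step 5: New sum = 830000 + 300 = 830300
Step 6: Difference = |830300 - 830000| = 300
        (Sum increased by 300)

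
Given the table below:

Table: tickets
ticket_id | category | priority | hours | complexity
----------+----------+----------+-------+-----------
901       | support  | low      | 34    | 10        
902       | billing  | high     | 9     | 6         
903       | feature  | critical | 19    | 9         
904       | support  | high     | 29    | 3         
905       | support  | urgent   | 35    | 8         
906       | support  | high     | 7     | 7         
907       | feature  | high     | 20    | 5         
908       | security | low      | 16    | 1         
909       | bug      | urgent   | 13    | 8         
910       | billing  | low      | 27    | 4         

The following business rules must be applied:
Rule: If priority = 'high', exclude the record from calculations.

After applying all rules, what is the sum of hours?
144

Step 1: Identify records where priority = 'high'
Step 2: The excluded records sum to 65
Step 3: Original total hours = 209
Step 4: Remaining total = 209 - 65 = 144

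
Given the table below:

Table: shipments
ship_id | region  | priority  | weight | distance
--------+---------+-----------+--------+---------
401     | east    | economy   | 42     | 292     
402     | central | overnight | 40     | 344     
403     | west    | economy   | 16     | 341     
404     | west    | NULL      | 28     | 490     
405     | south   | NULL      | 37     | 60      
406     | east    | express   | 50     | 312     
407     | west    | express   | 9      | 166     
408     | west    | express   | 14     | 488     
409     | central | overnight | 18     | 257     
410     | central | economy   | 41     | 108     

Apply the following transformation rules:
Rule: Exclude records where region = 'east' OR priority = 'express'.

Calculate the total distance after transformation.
1600

Step 1: Find records where region = 'east' OR priority = 'express'
Step 2: 4 records match, summing to 1258
Step 3: Original sum: 2858
Step 4: Remaining sum = 2858 - 1258 = 1600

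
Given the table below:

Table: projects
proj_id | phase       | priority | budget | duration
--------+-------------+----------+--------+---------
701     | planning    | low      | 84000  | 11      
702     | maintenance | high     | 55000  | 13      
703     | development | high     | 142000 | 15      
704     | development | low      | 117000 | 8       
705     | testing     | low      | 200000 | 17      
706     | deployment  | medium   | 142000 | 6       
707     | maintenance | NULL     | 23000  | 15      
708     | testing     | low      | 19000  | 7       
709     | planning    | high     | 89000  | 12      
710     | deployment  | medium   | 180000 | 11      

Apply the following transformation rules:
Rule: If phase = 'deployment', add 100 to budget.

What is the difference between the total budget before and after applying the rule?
200

Step 1: Original sum of budget = 1051000
Step 2: 2 records have phase = 'deployment'
Step 3: Each affected record changes by 100
Step 4: Total change = 2 × 100 = 200
Step 5: New sum = 1051000 + 200 = 1051200
Step 6: Difference = |1051200 - 1051000| = 200
        (Sum increased by 200)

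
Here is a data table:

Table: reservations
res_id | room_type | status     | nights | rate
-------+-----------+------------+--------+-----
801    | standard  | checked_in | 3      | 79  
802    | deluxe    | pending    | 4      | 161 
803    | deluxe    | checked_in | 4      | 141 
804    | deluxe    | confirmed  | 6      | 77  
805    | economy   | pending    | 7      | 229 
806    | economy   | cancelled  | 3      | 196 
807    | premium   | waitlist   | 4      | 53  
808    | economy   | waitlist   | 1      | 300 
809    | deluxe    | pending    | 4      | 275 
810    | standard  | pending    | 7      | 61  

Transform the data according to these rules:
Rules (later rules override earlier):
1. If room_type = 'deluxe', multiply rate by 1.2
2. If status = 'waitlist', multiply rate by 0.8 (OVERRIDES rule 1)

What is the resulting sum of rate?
1632.2

Step 1: Rule 2 takes priority for records with status = 'waitlist'
  - 2 records: 353 × 0.8 = 282.4
Step 2: Rule 1 applies to remaining records with room_type = 'deluxe'
  - 4 records: 654 × 1.2 = 784.8
Step 3: Other records unchanged: 565
Step 4: Final sum = 282.4 + 784.8 + 565 = 1632.2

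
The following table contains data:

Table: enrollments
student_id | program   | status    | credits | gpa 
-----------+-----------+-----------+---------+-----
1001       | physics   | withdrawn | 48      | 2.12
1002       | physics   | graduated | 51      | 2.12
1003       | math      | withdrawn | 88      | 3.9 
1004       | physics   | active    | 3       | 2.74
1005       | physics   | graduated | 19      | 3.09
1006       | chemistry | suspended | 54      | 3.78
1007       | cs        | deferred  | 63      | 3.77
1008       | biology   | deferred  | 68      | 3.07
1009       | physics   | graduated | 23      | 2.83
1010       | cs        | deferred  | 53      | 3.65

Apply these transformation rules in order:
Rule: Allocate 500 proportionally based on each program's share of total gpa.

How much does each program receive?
biology: 49.4, chemistry: 60.83, cs: 119.41, math: 62.76, physics: 207.6

Step 1: Calculate total gpa = 31.07
Step 2: Calculate each program's proportion:
  biology: 3.07/31.07 = 9.88% → 49.4
  chemistry: 3.78/31.07 = 12.17% → 60.83
  cs: 7.42/31.07 = 23.88% → 119.41
  math: 3.9/31.07 = 12.55% → 62.76
  physics: 12.9/31.07 = 41.52% → 207.6
Step 3: Verify: sum of allocations ≈ 500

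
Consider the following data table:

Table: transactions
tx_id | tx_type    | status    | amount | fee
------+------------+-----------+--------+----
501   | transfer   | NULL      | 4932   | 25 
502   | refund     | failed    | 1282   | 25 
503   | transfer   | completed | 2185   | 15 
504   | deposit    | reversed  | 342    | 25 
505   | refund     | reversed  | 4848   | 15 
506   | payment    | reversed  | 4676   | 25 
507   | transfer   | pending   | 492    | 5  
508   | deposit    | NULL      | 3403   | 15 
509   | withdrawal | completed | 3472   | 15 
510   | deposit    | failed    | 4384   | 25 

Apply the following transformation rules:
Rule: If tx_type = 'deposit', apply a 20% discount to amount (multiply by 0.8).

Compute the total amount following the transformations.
28390.2

Step 1: Records with tx_type = 'deposit' have total amount = 8129
Step 2: Apply multiplier: 8129 × 0.8 = 6503.2
Step 3: Other records total: 21887
Step 4: Final sum = 6503.2 + 21887 = 28390.2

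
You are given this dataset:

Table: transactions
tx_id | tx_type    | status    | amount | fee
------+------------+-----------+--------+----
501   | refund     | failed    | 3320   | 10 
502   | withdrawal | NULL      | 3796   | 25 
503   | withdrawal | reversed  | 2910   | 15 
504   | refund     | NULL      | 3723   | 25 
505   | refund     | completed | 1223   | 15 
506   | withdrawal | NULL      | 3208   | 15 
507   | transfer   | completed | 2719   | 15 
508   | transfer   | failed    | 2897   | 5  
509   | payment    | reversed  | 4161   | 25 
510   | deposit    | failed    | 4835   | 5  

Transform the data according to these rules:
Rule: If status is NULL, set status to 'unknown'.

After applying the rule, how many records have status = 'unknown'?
3

Step 1: Count records where status IS NULL
Step 2: Found 3 records with NULL status
Step 3: These records will have status set to 'unknown'
Step 4: Records already having status = 'unknown': 0
Step 5: Answer: 3 + 0 = 3 records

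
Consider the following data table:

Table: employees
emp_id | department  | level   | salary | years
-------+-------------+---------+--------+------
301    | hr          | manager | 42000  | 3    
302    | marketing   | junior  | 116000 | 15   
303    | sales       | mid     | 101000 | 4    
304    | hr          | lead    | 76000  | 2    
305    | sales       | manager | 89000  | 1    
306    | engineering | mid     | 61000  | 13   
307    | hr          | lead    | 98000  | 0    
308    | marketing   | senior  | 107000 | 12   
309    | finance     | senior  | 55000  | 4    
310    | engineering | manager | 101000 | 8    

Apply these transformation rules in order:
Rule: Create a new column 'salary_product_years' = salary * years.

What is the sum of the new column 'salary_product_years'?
5616000

Step 1: For each record, compute salary * years
Example calculations:
  42000 * 3 = 126000
  116000 * 15 = 1740000
  101000 * 4 = 404000
  ...
Step 2: Sum all derived values
Step 3: Total = 5616000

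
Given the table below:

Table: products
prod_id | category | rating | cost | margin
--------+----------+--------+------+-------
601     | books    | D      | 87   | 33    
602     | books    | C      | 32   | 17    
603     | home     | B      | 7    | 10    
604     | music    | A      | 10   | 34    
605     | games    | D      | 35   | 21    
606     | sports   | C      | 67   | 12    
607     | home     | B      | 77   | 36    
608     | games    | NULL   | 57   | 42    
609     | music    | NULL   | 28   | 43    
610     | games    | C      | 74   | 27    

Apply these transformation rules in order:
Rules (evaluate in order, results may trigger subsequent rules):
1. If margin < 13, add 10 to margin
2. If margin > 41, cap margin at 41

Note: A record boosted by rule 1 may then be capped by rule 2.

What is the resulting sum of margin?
292

Step 1: Apply rule 1 to records with margin < 13
  - 2 records get bonus of 10
  - Of these, 0 records then exceed 41 and get capped
Step 2: Apply rule 2 to records with margin > 41
  - 2 records (original) are capped
Step 3: Calculate final sum = 292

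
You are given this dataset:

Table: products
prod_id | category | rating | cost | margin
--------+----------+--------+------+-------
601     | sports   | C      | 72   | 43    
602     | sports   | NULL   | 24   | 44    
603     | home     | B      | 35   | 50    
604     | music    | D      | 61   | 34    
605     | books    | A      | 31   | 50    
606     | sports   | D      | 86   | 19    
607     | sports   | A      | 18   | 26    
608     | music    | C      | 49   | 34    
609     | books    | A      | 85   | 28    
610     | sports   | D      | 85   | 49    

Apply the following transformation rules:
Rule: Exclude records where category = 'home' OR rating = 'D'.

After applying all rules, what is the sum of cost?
279

Step 1: Find records where category = 'home' OR rating = 'D'
Step 2: 4 records match, summing to 267
Step 3: Original sum: 546
Step 4: Remaining sum = 546 - 267 = 279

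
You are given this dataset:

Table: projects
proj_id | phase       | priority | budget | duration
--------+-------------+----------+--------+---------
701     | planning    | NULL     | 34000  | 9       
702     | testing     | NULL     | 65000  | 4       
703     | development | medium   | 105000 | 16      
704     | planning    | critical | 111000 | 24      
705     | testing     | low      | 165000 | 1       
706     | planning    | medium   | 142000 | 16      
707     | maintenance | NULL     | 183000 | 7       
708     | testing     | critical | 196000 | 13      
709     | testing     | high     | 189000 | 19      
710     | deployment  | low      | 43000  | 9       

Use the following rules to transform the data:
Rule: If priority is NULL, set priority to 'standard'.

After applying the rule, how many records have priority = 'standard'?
3

Step 1: Count records where priority IS NULL
Step 2: Found 3 records with NULL priority
Step 3: These records will have priority set to 'standard'
Step 4: Records already having priority = 'standard': 0
Step 5: Answer: 3 + 0 = 3 records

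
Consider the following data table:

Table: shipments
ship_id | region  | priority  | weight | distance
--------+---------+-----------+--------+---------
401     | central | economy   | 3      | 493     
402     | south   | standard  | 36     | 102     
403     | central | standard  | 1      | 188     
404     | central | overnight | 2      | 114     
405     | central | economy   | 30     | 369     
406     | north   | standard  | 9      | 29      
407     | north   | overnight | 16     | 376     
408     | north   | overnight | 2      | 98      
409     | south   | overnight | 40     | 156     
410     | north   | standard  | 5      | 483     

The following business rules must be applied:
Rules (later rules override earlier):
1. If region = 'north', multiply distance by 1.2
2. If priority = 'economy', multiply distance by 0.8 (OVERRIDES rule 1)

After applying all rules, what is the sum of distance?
2432.8

Step 1: Rule 2 takes priority for records with priority = 'economy'
  - 2 records: 862 × 0.8 = 689.6
Step 2: Rule 1 applies to remaining records with region = 'north'
  - 4 records: 986 × 1.2 = 1183.2
Step 3: Other records unchanged: 560
Step 4: Final sum = 689.6 + 1183.2 + 560 = 2432.8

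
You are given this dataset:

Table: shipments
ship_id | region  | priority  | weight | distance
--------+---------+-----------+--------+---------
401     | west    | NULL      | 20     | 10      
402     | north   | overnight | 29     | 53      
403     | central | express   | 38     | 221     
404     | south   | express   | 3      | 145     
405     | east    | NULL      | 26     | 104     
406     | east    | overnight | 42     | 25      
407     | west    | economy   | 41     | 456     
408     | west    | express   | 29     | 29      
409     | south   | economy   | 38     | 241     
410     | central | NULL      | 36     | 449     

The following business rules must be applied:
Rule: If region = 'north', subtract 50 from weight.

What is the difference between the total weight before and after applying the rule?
50

Step 1: Original sum of weight = 302
Step 2: 1 records have region = 'north'
Step 3: Each affected record changes by -50
Step 4: Total change = 1 × -50 = -50
Step 5: New sum = 302 + -50 = 252
Step 6: Difference = |252 - 302| = 50
        (Sum decreased by 50)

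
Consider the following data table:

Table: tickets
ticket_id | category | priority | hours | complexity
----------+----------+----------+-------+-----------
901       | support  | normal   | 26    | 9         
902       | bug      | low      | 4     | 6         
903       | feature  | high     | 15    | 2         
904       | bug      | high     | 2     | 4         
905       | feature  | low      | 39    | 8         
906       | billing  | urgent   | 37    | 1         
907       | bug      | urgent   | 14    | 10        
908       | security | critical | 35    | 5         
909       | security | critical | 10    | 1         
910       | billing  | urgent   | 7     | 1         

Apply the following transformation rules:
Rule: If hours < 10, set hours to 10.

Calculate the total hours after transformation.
206

Step 1: 3 records have hours < 10
Step 2: These records originally summed to 13
Step 3: After setting to minimum: 3 × 10 = 30
Step 4: Unaffected records sum: 176
Step 5: Final sum = 30 + 176 = 206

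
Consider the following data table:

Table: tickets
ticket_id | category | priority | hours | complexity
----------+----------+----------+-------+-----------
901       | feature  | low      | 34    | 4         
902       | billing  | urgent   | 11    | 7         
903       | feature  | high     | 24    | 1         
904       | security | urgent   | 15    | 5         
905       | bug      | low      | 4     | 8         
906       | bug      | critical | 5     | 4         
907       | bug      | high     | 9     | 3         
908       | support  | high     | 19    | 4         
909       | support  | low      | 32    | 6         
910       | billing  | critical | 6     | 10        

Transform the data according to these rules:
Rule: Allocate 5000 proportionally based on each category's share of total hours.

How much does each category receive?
billing: 534.59, bug: 566.04, feature: 1823.9, security: 471.7, support: 1603.77

Step 1: Calculate total hours = 159
Step 2: Calculate each category's proportion:
  billing: 17/159 = 10.69% → 534.59
  bug: 18/159 = 11.32% → 566.04
  feature: 58/159 = 36.48% → 1823.9
  security: 15/159 = 9.43% → 471.7
  support: 51/159 = 32.08% → 1603.77
Step 3: Verify: sum of allocations ≈ 5000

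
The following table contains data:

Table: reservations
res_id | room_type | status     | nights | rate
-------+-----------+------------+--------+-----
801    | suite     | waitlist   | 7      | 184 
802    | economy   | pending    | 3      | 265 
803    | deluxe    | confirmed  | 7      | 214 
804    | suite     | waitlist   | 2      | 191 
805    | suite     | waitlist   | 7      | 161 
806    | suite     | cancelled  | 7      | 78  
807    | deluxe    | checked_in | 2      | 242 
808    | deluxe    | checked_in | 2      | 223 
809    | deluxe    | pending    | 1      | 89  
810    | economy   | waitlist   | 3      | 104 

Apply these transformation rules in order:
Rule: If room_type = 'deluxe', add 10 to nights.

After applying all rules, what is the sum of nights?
81

Step 1: Count records where room_type = 'deluxe': 4
Step 2: Total bonus added: 4 × 10 = 40
Step 3: Original sum of nights: 41
Step 4: Final sum = 41 + 40 = 81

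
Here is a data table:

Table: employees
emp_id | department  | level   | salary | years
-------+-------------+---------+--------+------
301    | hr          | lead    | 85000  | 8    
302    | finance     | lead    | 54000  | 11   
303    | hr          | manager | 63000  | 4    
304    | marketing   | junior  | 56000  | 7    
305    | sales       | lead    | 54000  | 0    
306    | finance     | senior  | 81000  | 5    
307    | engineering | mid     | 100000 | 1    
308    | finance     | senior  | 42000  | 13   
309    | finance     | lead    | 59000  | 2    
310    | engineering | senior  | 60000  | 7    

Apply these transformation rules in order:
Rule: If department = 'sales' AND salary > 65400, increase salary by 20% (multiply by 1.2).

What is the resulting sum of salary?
654000

Step 1: Find records where department = 'sales' AND salary > 65400
Step 2: 0 records match, summing to 0
Step 3: After multiplier: 0 × 1.2 = 0.0
Step 4: Unaffected records sum: 654000
Step 5: Final sum = 0.0 + 654000 = 654000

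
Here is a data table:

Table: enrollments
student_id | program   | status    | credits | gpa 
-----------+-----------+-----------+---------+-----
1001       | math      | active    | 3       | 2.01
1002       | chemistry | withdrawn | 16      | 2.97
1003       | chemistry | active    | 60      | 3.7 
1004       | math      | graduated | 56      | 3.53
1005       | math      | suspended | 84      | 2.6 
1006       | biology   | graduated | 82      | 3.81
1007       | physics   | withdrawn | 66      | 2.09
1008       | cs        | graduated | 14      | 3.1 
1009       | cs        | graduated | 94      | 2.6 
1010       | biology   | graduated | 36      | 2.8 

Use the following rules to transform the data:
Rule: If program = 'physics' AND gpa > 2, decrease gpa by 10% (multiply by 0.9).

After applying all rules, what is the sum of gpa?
29.0

Step 1: Find records where program = 'physics' AND gpa > 2
Step 2: 1 records match, summing to 2.09
Step 3: After multiplier: 2.09 × 0.9 = 1.88
Step 4: Unaffected records sum: 27.12
Step 5: Final sum = 1.88 + 27.12 = 29.0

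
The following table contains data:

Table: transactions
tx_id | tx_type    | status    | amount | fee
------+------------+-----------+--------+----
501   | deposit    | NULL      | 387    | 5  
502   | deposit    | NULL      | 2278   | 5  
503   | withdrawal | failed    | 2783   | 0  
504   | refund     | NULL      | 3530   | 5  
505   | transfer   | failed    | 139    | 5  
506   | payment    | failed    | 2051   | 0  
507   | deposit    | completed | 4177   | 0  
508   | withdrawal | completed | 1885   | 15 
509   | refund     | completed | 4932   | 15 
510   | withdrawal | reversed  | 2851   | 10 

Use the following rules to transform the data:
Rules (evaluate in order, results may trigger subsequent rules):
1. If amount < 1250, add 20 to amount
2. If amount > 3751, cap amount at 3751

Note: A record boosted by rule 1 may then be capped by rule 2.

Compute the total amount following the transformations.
23446

Step 1: Apply rule 1 to records with amount < 1250
  - 2 records get bonus of 20
  - Of these, 0 records then exceed 3751 and get capped
Step 2: Apply rule 2 to records with amount > 3751
  - 2 records (original) are capped
Step 3: Calculate final sum = 23446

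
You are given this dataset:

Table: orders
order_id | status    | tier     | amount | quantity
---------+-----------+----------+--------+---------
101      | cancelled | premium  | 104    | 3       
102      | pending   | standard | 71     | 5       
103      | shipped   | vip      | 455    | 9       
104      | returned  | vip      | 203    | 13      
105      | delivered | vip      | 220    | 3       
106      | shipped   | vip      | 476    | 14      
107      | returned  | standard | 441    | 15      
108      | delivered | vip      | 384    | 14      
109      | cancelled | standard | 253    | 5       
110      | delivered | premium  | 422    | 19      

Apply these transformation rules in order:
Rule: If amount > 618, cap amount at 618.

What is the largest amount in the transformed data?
476

Step 1: Original maximum amount = 476
Step 2: Check cap of 618 against maximum
Step 3: No records exceed the cap (max 476 <= cap 618), so no capping applies
Step 4: Maximum after transformation = 476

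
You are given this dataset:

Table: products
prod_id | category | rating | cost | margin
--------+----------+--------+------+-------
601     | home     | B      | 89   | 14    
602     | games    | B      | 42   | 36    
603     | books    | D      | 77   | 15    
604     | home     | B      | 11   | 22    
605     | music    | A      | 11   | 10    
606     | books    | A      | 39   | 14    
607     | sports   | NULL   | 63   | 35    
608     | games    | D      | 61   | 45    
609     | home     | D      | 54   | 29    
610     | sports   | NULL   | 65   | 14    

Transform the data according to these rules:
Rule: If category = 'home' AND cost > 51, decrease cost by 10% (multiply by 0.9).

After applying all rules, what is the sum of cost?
497.7

Step 1: Find records where category = 'home' AND cost > 51
Step 2: 2 records match, summing to 143
Step 3: After multiplier: 143 × 0.9 = 128.7
Step 4: Unaffected records sum: 369
Step 5: Final sum = 128.7 + 369 = 497.7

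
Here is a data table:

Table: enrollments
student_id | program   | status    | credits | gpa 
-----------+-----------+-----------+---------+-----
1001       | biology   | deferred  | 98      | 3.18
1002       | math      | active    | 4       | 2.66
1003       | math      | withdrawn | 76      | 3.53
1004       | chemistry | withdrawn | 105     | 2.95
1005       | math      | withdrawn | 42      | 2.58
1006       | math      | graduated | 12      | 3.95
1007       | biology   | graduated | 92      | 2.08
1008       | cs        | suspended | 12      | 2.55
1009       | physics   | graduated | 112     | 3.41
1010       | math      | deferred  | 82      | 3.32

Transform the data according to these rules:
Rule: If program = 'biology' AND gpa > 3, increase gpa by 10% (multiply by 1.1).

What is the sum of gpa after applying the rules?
30.53

Step 1: Find records where program = 'biology' AND gpa > 3
Step 2: 1 records match, summing to 3.18
Step 3: After multiplier: 3.18 × 1.1 = 3.5
Step 4: Unaffected records sum: 27.03
Step 5: Final sum = 3.5 + 27.03 = 30.53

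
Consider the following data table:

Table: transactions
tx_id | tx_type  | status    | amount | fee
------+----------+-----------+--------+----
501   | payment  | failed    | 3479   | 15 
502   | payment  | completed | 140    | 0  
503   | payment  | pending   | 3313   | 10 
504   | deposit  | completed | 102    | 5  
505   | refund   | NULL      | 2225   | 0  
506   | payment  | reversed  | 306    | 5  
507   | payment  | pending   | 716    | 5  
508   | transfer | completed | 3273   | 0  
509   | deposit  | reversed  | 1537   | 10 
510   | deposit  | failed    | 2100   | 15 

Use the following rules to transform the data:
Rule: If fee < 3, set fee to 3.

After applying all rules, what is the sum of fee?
74

Step 1: 3 records have fee < 3
Step 2: These records originally summed to 0
Step 3: After setting to minimum: 3 × 3 = 9
Step 4: Unaffected records sum: 65
Step 5: Final sum = 9 + 65 = 74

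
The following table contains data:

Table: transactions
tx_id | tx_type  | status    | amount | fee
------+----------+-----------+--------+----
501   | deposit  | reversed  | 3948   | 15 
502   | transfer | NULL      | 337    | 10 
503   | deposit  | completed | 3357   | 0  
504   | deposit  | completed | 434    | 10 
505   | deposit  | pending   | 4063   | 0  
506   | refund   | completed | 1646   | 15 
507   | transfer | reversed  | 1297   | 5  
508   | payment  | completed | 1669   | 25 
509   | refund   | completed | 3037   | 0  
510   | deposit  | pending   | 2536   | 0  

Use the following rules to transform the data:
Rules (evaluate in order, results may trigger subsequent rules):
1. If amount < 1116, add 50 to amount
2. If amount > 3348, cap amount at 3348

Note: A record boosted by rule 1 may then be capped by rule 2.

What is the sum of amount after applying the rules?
21100

Step 1: Apply rule 1 to records with amount < 1116
  - 2 records get bonus of 50
  - Of these, 0 records then exceed 3348 and get capped
Step 2: Apply rule 2 to records with amount > 3348
  - 3 records (original) are capped
Step 3: Calculate final sum = 21100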